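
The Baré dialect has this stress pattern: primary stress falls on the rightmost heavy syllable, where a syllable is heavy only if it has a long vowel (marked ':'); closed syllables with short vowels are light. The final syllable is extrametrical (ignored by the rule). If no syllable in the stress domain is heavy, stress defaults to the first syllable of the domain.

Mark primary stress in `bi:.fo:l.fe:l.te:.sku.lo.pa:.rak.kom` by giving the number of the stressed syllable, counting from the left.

The final syllable (9, kom) is extrametrical; the stress domain is syllables 1–8.
Weights: 1 bi: H, 2 fo:l H, 3 fe:l H, 4 te: H, 5 sku L, 6 lo L, 7 pa: H, 8 rak L.
Heavy syllables in the domain: 1, 2, 3, 4, 7. The rightmost is syllable 7 (pa:).
Primary stress: syllable 7 → bi:.fo:l.fe:l.te:.sku.lo.ˈpa:.rak.kom.

7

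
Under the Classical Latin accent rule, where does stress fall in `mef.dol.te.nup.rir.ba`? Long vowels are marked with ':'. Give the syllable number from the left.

Classical Latin: stress the penult if heavy (long vowel or closed), else the antepenult.
Weights: 4 nup H, 5 rir H, 6 ba L.
The penult (syllable 5, rir) is heavy, so it takes stress.
Stress on syllable 5: mef.dol.te.nup.ˈrir.ba.

5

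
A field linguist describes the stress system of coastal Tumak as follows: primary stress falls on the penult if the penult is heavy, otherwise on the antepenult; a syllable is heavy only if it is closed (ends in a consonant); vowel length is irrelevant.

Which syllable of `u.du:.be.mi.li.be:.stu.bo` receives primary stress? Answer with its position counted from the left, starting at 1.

6

Weights: 6 be: L, 7 stu L, 8 bo L.
The penult (syllable 7, stu) is light, so stress falls on the antepenult (syllable 6, be:).
Primary stress: syllable 6 → u.du:.be.mi.li.ˈbe:.stu.bo.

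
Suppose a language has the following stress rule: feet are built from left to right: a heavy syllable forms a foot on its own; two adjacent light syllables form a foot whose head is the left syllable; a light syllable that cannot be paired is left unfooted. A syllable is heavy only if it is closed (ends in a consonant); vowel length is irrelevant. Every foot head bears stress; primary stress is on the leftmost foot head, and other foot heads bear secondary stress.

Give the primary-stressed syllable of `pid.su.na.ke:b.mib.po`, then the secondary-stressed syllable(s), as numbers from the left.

Weights: 1 pid H, 2 su L, 3 na L, 4 ke:b H, 5 mib H, 6 po L.
Parse left to right (heavy = foot alone; LL = one foot; stranded L unfooted): (ˈpid) (ˈsu.na) (ˈke:b) (ˈmib) po.
Foot heads: 1, 2, 4, 5.
Primary stress on the leftmost head = syllable 1.
Secondary stress on 2, 4, 5: ˈpid.ˌsu.na.ˌke:b.ˌmib.po.

primary 1, secondary 2, 4, 5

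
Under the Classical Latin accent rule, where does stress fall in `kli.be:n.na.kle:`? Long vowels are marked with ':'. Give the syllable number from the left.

2

Classical Latin: stress the penult if heavy (long vowel or closed), else the antepenult.
Weights: 2 be:n H, 3 na L, 4 kle: H.
The penult (syllable 3, na) is light, so stress falls on the antepenult (syllable 2, be:n).
Stress on syllable 2: kli.ˈbe:n.na.kle:.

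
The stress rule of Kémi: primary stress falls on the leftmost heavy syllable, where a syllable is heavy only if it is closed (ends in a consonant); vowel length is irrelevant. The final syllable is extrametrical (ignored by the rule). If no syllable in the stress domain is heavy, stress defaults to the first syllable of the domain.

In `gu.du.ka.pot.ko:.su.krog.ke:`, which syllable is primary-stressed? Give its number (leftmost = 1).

The final syllable (8, ke:) is extrametrical; the stress domain is syllables 1–7.
Weights: 1 gu L, 2 du L, 3 ka L, 4 pot H, 5 ko: L, 6 su L, 7 krog H.
Heavy syllables in the domain: 4, 7. The leftmost is syllable 4 (pot).
Primary stress: syllable 4 → gu.du.ka.ˈpot.ko:.su.krog.ke:.

4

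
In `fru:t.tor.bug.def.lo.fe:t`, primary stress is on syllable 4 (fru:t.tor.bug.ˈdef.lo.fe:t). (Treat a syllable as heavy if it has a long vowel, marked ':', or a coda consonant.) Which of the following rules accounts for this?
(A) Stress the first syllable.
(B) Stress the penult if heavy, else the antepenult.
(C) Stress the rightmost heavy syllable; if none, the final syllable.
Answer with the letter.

Rule A → syllable 1 (observed: 4).
Rule B → syllable 4 ✓.
Rule C → syllable 6 (observed: 4).

B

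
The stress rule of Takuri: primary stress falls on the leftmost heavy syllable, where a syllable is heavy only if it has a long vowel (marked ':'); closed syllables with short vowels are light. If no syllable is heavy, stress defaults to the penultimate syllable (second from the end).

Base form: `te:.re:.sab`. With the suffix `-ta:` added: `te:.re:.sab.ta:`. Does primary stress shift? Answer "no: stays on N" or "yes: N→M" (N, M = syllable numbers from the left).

no: stays on 1

Base `te:.re:.sab` (3 syllables):
  Weights: 1 te: H, 2 re: H, 3 sab L.
  Heavy syllables in the domain: 1, 2. The leftmost is syllable 1 (te:).
  → primary stress on syllable 1.
Suffixed `te:.re:.sab.ta:` (4 syllables):
  Weights: 1 te: H, 2 re: H, 3 sab L, 4 ta: H.
  Heavy syllables in the domain: 1, 2, 4. The leftmost is syllable 1 (te:).
  → primary stress on syllable 1.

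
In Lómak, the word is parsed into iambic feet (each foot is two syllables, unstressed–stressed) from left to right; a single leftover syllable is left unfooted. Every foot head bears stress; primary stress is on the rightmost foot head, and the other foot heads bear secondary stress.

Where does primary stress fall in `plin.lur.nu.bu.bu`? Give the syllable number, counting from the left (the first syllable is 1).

Parse left to right into iambic (σˈσ) feet: (plin.ˈlur) (nu.ˈbu) bu. Syllable 5 is left unfooted.
Foot heads (stressed positions): 2, 4.
End Rule Rightmost: primary stress on the rightmost head = syllable 4.
Primary stress: syllable 4 → plin.lur.nu.ˈbu.bu.

4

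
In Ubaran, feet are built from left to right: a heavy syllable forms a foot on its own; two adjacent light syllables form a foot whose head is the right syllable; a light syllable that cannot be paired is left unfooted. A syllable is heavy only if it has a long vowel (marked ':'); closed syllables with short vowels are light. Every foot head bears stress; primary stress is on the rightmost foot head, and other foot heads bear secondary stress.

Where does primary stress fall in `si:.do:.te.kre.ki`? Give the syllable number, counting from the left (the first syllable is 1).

Weights: 1 si: H, 2 do: H, 3 te L, 4 kre L, 5 ki L.
Parse left to right (heavy = foot alone; LL = one foot; stranded L unfooted): (ˈsi:) (ˈdo:) (te.ˈkre) ki.
Foot heads: 1, 2, 4.
Primary stress on the rightmost head = syllable 4.
Primary stress: syllable 4 → si:.do:.te.ˈkre.ki.

4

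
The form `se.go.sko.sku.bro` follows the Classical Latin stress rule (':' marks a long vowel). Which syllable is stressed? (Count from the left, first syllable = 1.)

Classical Latin: stress the penult if heavy (long vowel or closed), else the antepenult.
Weights: 3 sko L, 4 sku L, 5 bro L.
The penult (syllable 4, sku) is light, so stress falls on the antepenult (syllable 3, sko).
Stress on syllable 3: se.go.ˈsko.sku.bro.

3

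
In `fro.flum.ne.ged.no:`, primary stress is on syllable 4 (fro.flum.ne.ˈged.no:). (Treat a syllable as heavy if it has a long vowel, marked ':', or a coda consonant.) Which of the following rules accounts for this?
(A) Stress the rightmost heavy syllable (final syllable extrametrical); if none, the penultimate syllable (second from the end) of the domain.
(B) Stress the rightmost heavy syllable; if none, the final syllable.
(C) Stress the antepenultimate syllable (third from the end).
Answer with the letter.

A

Rule A → syllable 4 ✓.
Rule B → syllable 5 (observed: 4).
Rule C → syllable 3 (observed: 4).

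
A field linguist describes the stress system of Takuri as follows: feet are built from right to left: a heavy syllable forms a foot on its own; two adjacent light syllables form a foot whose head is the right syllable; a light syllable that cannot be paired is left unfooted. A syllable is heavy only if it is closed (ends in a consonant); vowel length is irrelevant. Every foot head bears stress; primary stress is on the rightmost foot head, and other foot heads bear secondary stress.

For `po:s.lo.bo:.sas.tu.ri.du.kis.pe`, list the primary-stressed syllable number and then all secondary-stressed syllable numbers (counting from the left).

primary 8, secondary 1, 3, 4, 7

Weights: 1 po:s H, 2 lo L, 3 bo: L, 4 sas H, 5 tu L, 6 ri L, 7 du L, 8 kis H, 9 pe L.
Parse right to left (heavy = foot alone; LL = one foot; stranded L unfooted): (ˈpo:s) (lo.ˈbo:) (ˈsas) tu (ri.ˈdu) (ˈkis) pe.
Foot heads: 1, 3, 4, 7, 8.
Primary stress on the rightmost head = syllable 8.
Secondary stress on 1, 3, 4, 7: ˌpo:s.lo.ˌbo:.ˌsas.tu.ri.ˌdu.ˈkis.pe.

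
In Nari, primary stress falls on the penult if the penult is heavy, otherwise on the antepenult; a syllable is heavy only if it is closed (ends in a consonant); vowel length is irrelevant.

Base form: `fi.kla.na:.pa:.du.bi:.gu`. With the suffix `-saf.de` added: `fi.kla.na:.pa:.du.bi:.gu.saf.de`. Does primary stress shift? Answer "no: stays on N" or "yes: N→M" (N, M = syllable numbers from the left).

Base `fi.kla.na:.pa:.du.bi:.gu` (7 syllables):
  Weights: 5 du L, 6 bi: L, 7 gu L.
  The penult (syllable 6, bi:) is light, so stress falls on the antepenult (syllable 5, du).
  → primary stress on syllable 5.
Suffixed `fi.kla.na:.pa:.du.bi:.gu.saf.de` (9 syllables):
  Weights: 7 gu L, 8 saf H, 9 de L.
  The penult (syllable 8, saf) is heavy, so it takes stress.
  → primary stress on syllable 8.

yes: 5→8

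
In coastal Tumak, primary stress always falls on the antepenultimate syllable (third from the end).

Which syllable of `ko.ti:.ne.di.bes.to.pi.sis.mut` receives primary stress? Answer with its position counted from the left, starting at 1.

The word has 9 syllables; the antepenultimate syllable (third from the end) is syllable 7 (pi).
Primary stress: syllable 7 → ko.ti:.ne.di.bes.to.ˈpi.sis.mut.

7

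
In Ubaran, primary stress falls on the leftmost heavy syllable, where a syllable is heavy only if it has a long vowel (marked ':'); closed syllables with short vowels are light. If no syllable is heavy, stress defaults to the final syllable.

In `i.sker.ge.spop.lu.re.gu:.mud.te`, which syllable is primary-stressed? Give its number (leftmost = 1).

7

Weights: 1 i L, 2 sker L, 3 ge L, 4 spop L, 5 lu L, 6 re L, 7 gu: H, 8 mud L, 9 te L.
Heavy syllables in the domain: 7. The leftmost is syllable 7 (gu:).
Primary stress: syllable 7 → i.sker.ge.spop.lu.re.ˈgu:.mud.te.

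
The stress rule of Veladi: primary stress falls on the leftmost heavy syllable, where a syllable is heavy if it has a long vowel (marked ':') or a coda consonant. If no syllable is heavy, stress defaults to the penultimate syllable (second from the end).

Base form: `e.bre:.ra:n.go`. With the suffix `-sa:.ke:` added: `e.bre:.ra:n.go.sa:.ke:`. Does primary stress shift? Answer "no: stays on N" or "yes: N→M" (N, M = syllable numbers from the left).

no: stays on 2

Base `e.bre:.ra:n.go` (4 syllables):
  Weights: 1 e L, 2 bre: H, 3 ra:n H, 4 go L.
  Heavy syllables in the domain: 2, 3. The leftmost is syllable 2 (bre:).
  → primary stress on syllable 2.
Suffixed `e.bre:.ra:n.go.sa:.ke:` (6 syllables):
  Weights: 1 e L, 2 bre: H, 3 ra:n H, 4 go L, 5 sa: H, 6 ke: H.
  Heavy syllables in the domain: 2, 3, 5, 6. The leftmost is syllable 2 (bre:).
  → primary stress on syllable 2.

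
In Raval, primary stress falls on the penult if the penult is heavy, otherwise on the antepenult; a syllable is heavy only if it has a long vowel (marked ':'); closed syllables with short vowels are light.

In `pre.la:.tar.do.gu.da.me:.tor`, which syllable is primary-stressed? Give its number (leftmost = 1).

7

Weights: 6 da L, 7 me: H, 8 tor L.
The penult (syllable 7, me:) is heavy, so it takes stress.
Primary stress: syllable 7 → pre.la:.tar.do.gu.da.ˈme:.tor.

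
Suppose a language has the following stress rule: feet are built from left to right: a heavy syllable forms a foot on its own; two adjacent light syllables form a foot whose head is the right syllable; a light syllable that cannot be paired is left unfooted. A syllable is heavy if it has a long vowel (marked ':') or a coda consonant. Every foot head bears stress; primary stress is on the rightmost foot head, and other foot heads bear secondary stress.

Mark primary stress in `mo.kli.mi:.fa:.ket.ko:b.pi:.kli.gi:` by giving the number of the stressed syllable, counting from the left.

9

Weights: 1 mo L, 2 kli L, 3 mi: H, 4 fa: H, 5 ket H, 6 ko:b H, 7 pi: H, 8 kli L, 9 gi: H.
Parse left to right (heavy = foot alone; LL = one foot; stranded L unfooted): (mo.ˈkli) (ˈmi:) (ˈfa:) (ˈket) (ˈko:b) (ˈpi:) kli (ˈgi:).
Foot heads: 2, 3, 4, 5, 6, 7, 9.
Primary stress on the rightmost head = syllable 9.
Primary stress: syllable 9 → mo.kli.mi:.fa:.ket.ko:b.pi:.kli.ˈgi:.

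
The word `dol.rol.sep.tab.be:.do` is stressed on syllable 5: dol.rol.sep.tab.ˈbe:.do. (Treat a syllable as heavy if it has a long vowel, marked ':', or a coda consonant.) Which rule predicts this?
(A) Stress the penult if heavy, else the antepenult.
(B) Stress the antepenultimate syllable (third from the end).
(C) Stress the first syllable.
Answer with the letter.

Rule A → syllable 5 ✓.
Rule B → syllable 4 (observed: 5).
Rule C → syllable 1 (observed: 5).

A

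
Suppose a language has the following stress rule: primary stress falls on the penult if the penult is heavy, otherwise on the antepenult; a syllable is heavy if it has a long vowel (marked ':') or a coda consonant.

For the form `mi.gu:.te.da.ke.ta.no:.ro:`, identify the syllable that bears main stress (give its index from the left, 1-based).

Weights: 6 ta L, 7 no: H, 8 ro: H.
The penult (syllable 7, no:) is heavy, so it takes stress.
Primary stress: syllable 7 → mi.gu:.te.da.ke.ta.ˈno:.ro:.

7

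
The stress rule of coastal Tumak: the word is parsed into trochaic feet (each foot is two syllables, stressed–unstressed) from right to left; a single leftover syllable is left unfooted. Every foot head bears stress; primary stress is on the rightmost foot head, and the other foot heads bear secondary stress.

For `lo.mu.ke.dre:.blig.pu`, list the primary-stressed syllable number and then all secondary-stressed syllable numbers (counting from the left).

Parse right to left into trochaic (ˈσσ) feet: (ˈlo.mu) (ˈke.dre:) (ˈblig.pu).
Foot heads (stressed positions): 1, 3, 5.
End Rule Rightmost: primary stress on the rightmost head = syllable 5.
Secondary stress on 1, 3: ˌlo.mu.ˌke.dre:.ˈblig.pu.

primary 5, secondary 1, 3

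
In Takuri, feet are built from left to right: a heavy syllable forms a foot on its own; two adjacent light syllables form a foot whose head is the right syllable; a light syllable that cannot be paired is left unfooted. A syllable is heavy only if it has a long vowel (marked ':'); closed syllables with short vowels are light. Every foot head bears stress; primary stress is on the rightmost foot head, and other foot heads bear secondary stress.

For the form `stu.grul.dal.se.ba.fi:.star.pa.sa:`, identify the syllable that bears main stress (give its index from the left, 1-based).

Weights: 1 stu L, 2 grul L, 3 dal L, 4 se L, 5 ba L, 6 fi: H, 7 star L, 8 pa L, 9 sa: H.
Parse left to right (heavy = foot alone; LL = one foot; stranded L unfooted): (stu.ˈgrul) (dal.ˈse) ba (ˈfi:) (star.ˈpa) (ˈsa:).
Foot heads: 2, 4, 6, 8, 9.
Primary stress on the rightmost head = syllable 9.
Primary stress: syllable 9 → stu.grul.dal.se.ba.fi:.star.pa.ˈsa:.

9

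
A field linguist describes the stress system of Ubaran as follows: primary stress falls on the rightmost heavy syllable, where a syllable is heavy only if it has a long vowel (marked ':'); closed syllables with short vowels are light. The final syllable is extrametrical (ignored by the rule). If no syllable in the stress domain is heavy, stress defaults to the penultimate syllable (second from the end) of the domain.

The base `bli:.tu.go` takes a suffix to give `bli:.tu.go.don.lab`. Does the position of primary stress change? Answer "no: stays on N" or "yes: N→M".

no: stays on 1

Base `bli:.tu.go` (3 syllables):
  The final syllable (3, go) is extrametrical; the stress domain is syllables 1–2.
  Weights: 1 bli: H, 2 tu L.
  Heavy syllables in the domain: 1. The rightmost is syllable 1 (bli:).
  → primary stress on syllable 1.
Suffixed `bli:.tu.go.don.lab` (5 syllables):
  The final syllable (5, lab) is extrametrical; the stress domain is syllables 1–4.
  Weights: 1 bli: H, 2 tu L, 3 go L, 4 don L.
  Heavy syllables in the domain: 1. The rightmost is syllable 1 (bli:).
  → primary stress on syllable 1.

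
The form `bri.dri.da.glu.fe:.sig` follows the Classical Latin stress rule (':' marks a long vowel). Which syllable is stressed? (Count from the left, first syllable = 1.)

5

Classical Latin: stress the penult if heavy (long vowel or closed), else the antepenult.
Weights: 4 glu L, 5 fe: H, 6 sig H.
The penult (syllable 5, fe:) is heavy, so it takes stress.
Stress on syllable 5: bri.dri.da.glu.ˈfe:.sig.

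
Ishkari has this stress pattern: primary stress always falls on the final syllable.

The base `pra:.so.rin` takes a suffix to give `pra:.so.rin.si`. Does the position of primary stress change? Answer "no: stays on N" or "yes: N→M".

yes: 3→4

Base `pra:.so.rin` (3 syllables):
  The word has 3 syllables; the final syllable is syllable 3 (rin).
  → primary stress on syllable 3.
Suffixed `pra:.so.rin.si` (4 syllables):
  The word has 4 syllables; the final syllable is syllable 4 (si).
  → primary stress on syllable 4.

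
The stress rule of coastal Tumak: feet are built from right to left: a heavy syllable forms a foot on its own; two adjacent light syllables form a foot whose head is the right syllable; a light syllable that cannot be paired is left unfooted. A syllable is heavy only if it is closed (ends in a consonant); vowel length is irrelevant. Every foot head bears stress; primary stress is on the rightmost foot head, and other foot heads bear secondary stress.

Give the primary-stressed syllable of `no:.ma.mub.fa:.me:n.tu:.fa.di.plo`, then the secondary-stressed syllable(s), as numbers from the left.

Weights: 1 no: L, 2 ma L, 3 mub H, 4 fa: L, 5 me:n H, 6 tu: L, 7 fa L, 8 di L, 9 plo L.
Parse right to left (heavy = foot alone; LL = one foot; stranded L unfooted): (no:.ˈma) (ˈmub) fa: (ˈme:n) (tu:.ˈfa) (di.ˈplo).
Foot heads: 2, 3, 5, 7, 9.
Primary stress on the rightmost head = syllable 9.
Secondary stress on 2, 3, 5, 7: no:.ˌma.ˌmub.fa:.ˌme:n.tu:.ˌfa.di.ˈplo.

primary 9, secondary 2, 3, 5, 7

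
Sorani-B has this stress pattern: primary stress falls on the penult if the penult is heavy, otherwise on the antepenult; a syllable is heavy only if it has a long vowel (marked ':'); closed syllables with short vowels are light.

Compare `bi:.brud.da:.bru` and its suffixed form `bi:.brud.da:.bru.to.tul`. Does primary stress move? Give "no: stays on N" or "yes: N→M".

Base `bi:.brud.da:.bru` (4 syllables):
  Weights: 2 brud L, 3 da: H, 4 bru L.
  The penult (syllable 3, da:) is heavy, so it takes stress.
  → primary stress on syllable 3.
Suffixed `bi:.brud.da:.bru.to.tul` (6 syllables):
  Weights: 4 bru L, 5 to L, 6 tul L.
  The penult (syllable 5, to) is light, so stress falls on the antepenult (syllable 4, bru).
  → primary stress on syllable 4.

yes: 3→4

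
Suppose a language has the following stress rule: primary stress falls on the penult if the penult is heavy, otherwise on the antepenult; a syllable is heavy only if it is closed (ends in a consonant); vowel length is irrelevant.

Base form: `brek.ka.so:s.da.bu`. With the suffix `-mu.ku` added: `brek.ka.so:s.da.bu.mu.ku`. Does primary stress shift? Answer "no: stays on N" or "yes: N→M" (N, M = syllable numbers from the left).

Base `brek.ka.so:s.da.bu` (5 syllables):
  Weights: 3 so:s H, 4 da L, 5 bu L.
  The penult (syllable 4, da) is light, so stress falls on the antepenult (syllable 3, so:s).
  → primary stress on syllable 3.
Suffixed `brek.ka.so:s.da.bu.mu.ku` (7 syllables):
  Weights: 5 bu L, 6 mu L, 7 ku L.
  The penult (syllable 6, mu) is light, so stress falls on the antepenult (syllable 5, bu).
  → primary stress on syllable 5.

yes: 3→5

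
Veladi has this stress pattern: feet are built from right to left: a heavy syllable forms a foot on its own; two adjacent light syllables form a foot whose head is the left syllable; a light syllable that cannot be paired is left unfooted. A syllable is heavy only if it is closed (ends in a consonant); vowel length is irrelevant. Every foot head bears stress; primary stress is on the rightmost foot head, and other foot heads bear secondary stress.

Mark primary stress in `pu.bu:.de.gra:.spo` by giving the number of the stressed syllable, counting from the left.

Weights: 1 pu L, 2 bu: L, 3 de L, 4 gra: L, 5 spo L.
Parse right to left (heavy = foot alone; LL = one foot; stranded L unfooted): pu (ˈbu:.de) (ˈgra:.spo).
Foot heads: 2, 4.
Primary stress on the rightmost head = syllable 4.
Primary stress: syllable 4 → pu.bu:.de.ˈgra:.spo.

4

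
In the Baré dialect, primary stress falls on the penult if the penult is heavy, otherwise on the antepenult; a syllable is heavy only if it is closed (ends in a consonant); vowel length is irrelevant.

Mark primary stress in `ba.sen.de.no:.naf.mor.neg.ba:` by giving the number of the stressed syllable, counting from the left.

Weights: 6 mor H, 7 neg H, 8 ba: L.
The penult (syllable 7, neg) is heavy, so it takes stress.
Primary stress: syllable 7 → ba.sen.de.no:.naf.mor.ˈneg.ba:.

7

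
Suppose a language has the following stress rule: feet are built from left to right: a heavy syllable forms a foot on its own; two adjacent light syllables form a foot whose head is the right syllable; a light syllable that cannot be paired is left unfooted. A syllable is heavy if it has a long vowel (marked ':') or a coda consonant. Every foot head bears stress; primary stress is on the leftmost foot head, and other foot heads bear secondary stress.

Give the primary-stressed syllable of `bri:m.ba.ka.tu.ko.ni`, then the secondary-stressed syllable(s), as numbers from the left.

Weights: 1 bri:m H, 2 ba L, 3 ka L, 4 tu L, 5 ko L, 6 ni L.
Parse left to right (heavy = foot alone; LL = one foot; stranded L unfooted): (ˈbri:m) (ba.ˈka) (tu.ˈko) ni.
Foot heads: 1, 3, 5.
Primary stress on the leftmost head = syllable 1.
Secondary stress on 3, 5: ˈbri:m.ba.ˌka.tu.ˌko.ni.

primary 1, secondary 3, 5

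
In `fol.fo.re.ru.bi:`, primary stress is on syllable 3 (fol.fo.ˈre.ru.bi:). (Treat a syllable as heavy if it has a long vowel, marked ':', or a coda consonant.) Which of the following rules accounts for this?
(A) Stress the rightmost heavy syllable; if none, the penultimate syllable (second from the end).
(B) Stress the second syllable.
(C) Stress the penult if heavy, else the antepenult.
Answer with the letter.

Rule A → syllable 5 (observed: 3).
Rule B → syllable 2 (observed: 3).
Rule C → syllable 3 ✓.

C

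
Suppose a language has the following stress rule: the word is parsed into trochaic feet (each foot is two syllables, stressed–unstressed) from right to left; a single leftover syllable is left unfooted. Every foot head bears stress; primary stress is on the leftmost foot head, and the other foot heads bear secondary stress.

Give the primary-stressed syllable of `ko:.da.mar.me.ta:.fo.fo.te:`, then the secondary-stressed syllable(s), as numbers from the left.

Parse right to left into trochaic (ˈσσ) feet: (ˈko:.da) (ˈmar.me) (ˈta:.fo) (ˈfo.te:).
Foot heads (stressed positions): 1, 3, 5, 7.
End Rule Leftmost: primary stress on the leftmost head = syllable 1.
Secondary stress on 3, 5, 7: ˈko:.da.ˌmar.me.ˌta:.fo.ˌfo.te:.

primary 1, secondary 3, 5, 7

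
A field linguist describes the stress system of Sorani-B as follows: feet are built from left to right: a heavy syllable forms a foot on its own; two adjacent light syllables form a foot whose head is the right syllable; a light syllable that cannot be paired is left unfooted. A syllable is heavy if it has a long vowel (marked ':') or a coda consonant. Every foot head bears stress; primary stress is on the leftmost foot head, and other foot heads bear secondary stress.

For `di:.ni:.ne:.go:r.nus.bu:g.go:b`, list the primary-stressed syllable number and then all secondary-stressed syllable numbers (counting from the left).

Weights: 1 di: H, 2 ni: H, 3 ne: H, 4 go:r H, 5 nus H, 6 bu:g H, 7 go:b H.
Parse left to right (heavy = foot alone; LL = one foot; stranded L unfooted): (ˈdi:) (ˈni:) (ˈne:) (ˈgo:r) (ˈnus) (ˈbu:g) (ˈgo:b).
Foot heads: 1, 2, 3, 4, 5, 6, 7.
Primary stress on the leftmost head = syllable 1.
Secondary stress on 2, 3, 4, 5, 6, 7: ˈdi:.ˌni:.ˌne:.ˌgo:r.ˌnus.ˌbu:g.ˌgo:b.

primary 1, secondary 2, 3, 4, 5, 6, 7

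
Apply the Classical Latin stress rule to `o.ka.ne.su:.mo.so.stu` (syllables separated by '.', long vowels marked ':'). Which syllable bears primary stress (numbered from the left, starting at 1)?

5

Classical Latin: stress the penult if heavy (long vowel or closed), else the antepenult.
Weights: 5 mo L, 6 so L, 7 stu L.
The penult (syllable 6, so) is light, so stress falls on the antepenult (syllable 5, mo).
Stress on syllable 5: o.ka.ne.su:.ˈmo.so.stu.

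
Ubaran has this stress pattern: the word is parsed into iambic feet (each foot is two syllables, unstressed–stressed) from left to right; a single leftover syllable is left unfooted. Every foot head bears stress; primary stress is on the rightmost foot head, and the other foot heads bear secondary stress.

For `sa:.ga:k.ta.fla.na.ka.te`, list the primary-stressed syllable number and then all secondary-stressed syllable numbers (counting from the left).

primary 6, secondary 2, 4

Parse left to right into iambic (σˈσ) feet: (sa:.ˈga:k) (ta.ˈfla) (na.ˈka) te. Syllable 7 is left unfooted.
Foot heads (stressed positions): 2, 4, 6.
End Rule Rightmost: primary stress on the rightmost head = syllable 6.
Secondary stress on 2, 4: sa:.ˌga:k.ta.ˌfla.na.ˈka.te.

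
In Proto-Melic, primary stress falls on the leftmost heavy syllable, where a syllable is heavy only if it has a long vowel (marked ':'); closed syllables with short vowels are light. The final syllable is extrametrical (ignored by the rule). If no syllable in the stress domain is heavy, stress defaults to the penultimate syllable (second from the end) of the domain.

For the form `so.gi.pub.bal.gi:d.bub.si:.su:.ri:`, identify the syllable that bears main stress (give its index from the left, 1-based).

5

The final syllable (9, ri:) is extrametrical; the stress domain is syllables 1–8.
Weights: 1 so L, 2 gi L, 3 pub L, 4 bal L, 5 gi:d H, 6 bub L, 7 si: H, 8 su: H.
Heavy syllables in the domain: 5, 7, 8. The leftmost is syllable 5 (gi:d).
Primary stress: syllable 5 → so.gi.pub.bal.ˈgi:d.bub.si:.su:.ri:.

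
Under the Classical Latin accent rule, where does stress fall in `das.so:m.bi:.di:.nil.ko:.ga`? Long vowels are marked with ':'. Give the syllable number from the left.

6

Classical Latin: stress the penult if heavy (long vowel or closed), else the antepenult.
Weights: 5 nil H, 6 ko: H, 7 ga L.
The penult (syllable 6, ko:) is heavy, so it takes stress.
Stress on syllable 6: das.so:m.bi:.di:.nil.ˈko:.ga.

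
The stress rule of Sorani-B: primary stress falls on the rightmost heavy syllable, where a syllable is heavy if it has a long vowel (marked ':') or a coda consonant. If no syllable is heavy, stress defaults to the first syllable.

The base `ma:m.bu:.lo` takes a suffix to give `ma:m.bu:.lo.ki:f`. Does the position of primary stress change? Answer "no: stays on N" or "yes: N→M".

Base `ma:m.bu:.lo` (3 syllables):
  Weights: 1 ma:m H, 2 bu: H, 3 lo L.
  Heavy syllables in the domain: 1, 2. The rightmost is syllable 2 (bu:).
  → primary stress on syllable 2.
Suffixed `ma:m.bu:.lo.ki:f` (4 syllables):
  Weights: 1 ma:m H, 2 bu: H, 3 lo L, 4 ki:f H.
  Heavy syllables in the domain: 1, 2, 4. The rightmost is syllable 4 (ki:f).
  → primary stress on syllable 4.

yes: 2→4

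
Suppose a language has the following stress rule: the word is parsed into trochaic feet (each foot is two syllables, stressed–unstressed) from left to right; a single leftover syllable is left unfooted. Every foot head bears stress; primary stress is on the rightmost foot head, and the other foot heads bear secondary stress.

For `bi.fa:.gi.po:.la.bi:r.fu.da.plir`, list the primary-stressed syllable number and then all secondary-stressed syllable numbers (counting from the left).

Parse left to right into trochaic (ˈσσ) feet: (ˈbi.fa:) (ˈgi.po:) (ˈla.bi:r) (ˈfu.da) plir. Syllable 9 is left unfooted.
Foot heads (stressed positions): 1, 3, 5, 7.
End Rule Rightmost: primary stress on the rightmost head = syllable 7.
Secondary stress on 1, 3, 5: ˌbi.fa:.ˌgi.po:.ˌla.bi:r.ˈfu.da.plir.

primary 7, secondary 1, 3, 5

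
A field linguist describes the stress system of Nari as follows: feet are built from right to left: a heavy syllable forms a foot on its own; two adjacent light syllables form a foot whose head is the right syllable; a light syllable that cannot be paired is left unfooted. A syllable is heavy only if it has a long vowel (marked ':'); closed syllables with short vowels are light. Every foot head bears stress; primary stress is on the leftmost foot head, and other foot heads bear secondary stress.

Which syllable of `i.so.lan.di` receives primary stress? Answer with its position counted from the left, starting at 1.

Weights: 1 i L, 2 so L, 3 lan L, 4 di L.
Parse right to left (heavy = foot alone; LL = one foot; stranded L unfooted): (i.ˈso) (lan.ˈdi).
Foot heads: 2, 4.
Primary stress on the leftmost head = syllable 2.
Primary stress: syllable 2 → i.ˈso.lan.di.

2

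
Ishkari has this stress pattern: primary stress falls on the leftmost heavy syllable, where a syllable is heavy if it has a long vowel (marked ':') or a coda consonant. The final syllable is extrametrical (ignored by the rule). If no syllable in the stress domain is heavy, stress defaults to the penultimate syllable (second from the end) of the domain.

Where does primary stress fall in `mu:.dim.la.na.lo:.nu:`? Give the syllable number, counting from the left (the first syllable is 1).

1

The final syllable (6, nu:) is extrametrical; the stress domain is syllables 1–5.
Weights: 1 mu: H, 2 dim H, 3 la L, 4 na L, 5 lo: H.
Heavy syllables in the domain: 1, 2, 5. The leftmost is syllable 1 (mu:).
Primary stress: syllable 1 → ˈmu:.dim.la.na.lo:.nu:.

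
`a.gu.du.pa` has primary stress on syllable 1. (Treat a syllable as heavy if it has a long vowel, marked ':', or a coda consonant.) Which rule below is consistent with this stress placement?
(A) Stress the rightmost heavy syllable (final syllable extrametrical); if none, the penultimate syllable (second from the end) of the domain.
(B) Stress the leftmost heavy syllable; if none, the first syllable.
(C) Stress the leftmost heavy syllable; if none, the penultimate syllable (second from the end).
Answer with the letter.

Rule A → syllable 2 (observed: 1).
Rule B → syllable 1 ✓.
Rule C → syllable 3 (observed: 1).

B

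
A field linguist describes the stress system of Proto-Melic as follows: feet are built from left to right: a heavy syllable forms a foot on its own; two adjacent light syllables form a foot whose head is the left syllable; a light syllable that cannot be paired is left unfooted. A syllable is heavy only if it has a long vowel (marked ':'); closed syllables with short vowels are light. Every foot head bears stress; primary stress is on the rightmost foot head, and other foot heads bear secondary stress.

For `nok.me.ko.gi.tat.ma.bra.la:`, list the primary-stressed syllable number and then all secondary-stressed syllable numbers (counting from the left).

primary 8, secondary 1, 3, 5

Weights: 1 nok L, 2 me L, 3 ko L, 4 gi L, 5 tat L, 6 ma L, 7 bra L, 8 la: H.
Parse left to right (heavy = foot alone; LL = one foot; stranded L unfooted): (ˈnok.me) (ˈko.gi) (ˈtat.ma) bra (ˈla:).
Foot heads: 1, 3, 5, 8.
Primary stress on the rightmost head = syllable 8.
Secondary stress on 1, 3, 5: ˌnok.me.ˌko.gi.ˌtat.ma.bra.ˈla:.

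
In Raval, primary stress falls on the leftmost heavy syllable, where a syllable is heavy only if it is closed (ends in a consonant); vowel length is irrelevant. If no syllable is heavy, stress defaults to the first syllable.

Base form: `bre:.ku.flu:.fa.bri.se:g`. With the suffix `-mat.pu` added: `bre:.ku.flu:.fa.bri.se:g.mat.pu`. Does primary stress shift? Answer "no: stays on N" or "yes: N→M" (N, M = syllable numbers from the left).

no: stays on 6

Base `bre:.ku.flu:.fa.bri.se:g` (6 syllables):
  Weights: 1 bre: L, 2 ku L, 3 flu: L, 4 fa L, 5 bri L, 6 se:g H.
  Heavy syllables in the domain: 6. The leftmost is syllable 6 (se:g).
  → primary stress on syllable 6.
Suffixed `bre:.ku.flu:.fa.bri.se:g.mat.pu` (8 syllables):
  Weights: 1 bre: L, 2 ku L, 3 flu: L, 4 fa L, 5 bri L, 6 se:g H, 7 mat H, 8 pu L.
  Heavy syllables in the domain: 6, 7. The leftmost is syllable 6 (se:g).
  → primary stress on syllable 6.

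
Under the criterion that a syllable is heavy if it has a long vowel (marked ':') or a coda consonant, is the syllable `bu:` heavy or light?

heavy

`bu:`: long vowel, open (no coda). Long vowel → heavy.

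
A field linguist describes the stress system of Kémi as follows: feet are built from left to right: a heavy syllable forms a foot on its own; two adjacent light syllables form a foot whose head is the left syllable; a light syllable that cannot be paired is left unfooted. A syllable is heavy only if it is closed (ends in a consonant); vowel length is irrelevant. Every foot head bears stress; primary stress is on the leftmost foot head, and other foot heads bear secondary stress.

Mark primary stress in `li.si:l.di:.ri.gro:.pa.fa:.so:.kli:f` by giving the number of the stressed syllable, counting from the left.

2

Weights: 1 li L, 2 si:l H, 3 di: L, 4 ri L, 5 gro: L, 6 pa L, 7 fa: L, 8 so: L, 9 kli:f H.
Parse left to right (heavy = foot alone; LL = one foot; stranded L unfooted): li (ˈsi:l) (ˈdi:.ri) (ˈgro:.pa) (ˈfa:.so:) (ˈkli:f).
Foot heads: 2, 3, 5, 7, 9.
Primary stress on the leftmost head = syllable 2.
Primary stress: syllable 2 → li.ˈsi:l.di:.ri.gro:.pa.fa:.so:.kli:f.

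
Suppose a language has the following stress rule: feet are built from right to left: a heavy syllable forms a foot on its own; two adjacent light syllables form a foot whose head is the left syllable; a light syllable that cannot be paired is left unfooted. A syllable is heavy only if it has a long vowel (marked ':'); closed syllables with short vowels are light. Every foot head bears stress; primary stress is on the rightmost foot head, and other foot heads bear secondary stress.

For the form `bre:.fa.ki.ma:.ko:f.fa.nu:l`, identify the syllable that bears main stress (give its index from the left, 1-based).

7

Weights: 1 bre: H, 2 fa L, 3 ki L, 4 ma: H, 5 ko:f H, 6 fa L, 7 nu:l H.
Parse right to left (heavy = foot alone; LL = one foot; stranded L unfooted): (ˈbre:) (ˈfa.ki) (ˈma:) (ˈko:f) fa (ˈnu:l).
Foot heads: 1, 2, 4, 5, 7.
Primary stress on the rightmost head = syllable 7.
Primary stress: syllable 7 → bre:.fa.ki.ma:.ko:f.fa.ˈnu:l.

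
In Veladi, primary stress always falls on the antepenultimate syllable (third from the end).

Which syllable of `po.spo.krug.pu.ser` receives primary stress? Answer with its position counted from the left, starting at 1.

3

The word has 5 syllables; the antepenultimate syllable (third from the end) is syllable 3 (krug).
Primary stress: syllable 3 → po.spo.ˈkrug.pu.ser.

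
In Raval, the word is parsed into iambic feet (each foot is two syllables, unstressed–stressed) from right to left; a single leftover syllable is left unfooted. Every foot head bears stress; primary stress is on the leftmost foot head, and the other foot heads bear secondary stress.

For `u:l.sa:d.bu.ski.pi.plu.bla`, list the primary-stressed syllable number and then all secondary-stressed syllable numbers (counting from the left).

primary 3, secondary 5, 7

Parse right to left into iambic (σˈσ) feet: u:l (sa:d.ˈbu) (ski.ˈpi) (plu.ˈbla). Syllable 1 is left unfooted.
Foot heads (stressed positions): 3, 5, 7.
End Rule Leftmost: primary stress on the leftmost head = syllable 3.
Secondary stress on 5, 7: u:l.sa:d.ˈbu.ski.ˌpi.plu.ˌbla.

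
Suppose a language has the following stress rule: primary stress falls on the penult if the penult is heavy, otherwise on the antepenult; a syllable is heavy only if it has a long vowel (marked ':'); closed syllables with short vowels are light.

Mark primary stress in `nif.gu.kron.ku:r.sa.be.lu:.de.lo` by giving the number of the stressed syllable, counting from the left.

7

Weights: 7 lu: H, 8 de L, 9 lo L.
The penult (syllable 8, de) is light, so stress falls on the antepenult (syllable 7, lu:).
Primary stress: syllable 7 → nif.gu.kron.ku:r.sa.be.ˈlu:.de.lo.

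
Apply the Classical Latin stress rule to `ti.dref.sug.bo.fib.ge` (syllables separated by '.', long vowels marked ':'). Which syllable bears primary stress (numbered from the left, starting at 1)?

5

Classical Latin: stress the penult if heavy (long vowel or closed), else the antepenult.
Weights: 4 bo L, 5 fib H, 6 ge L.
The penult (syllable 5, fib) is heavy, so it takes stress.
Stress on syllable 5: ti.dref.sug.bo.ˈfib.ge.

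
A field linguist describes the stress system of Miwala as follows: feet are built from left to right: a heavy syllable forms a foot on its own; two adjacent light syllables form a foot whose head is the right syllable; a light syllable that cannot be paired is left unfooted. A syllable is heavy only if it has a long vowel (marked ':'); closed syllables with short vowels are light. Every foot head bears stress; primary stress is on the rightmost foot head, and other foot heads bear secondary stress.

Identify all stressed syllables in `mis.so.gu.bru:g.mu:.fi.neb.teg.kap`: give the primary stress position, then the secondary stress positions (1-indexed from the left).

primary 9, secondary 2, 4, 5, 7

Weights: 1 mis L, 2 so L, 3 gu L, 4 bru:g H, 5 mu: H, 6 fi L, 7 neb L, 8 teg L, 9 kap L.
Parse left to right (heavy = foot alone; LL = one foot; stranded L unfooted): (mis.ˈso) gu (ˈbru:g) (ˈmu:) (fi.ˈneb) (teg.ˈkap).
Foot heads: 2, 4, 5, 7, 9.
Primary stress on the rightmost head = syllable 9.
Secondary stress on 2, 4, 5, 7: mis.ˌso.gu.ˌbru:g.ˌmu:.fi.ˌneb.teg.ˈkap.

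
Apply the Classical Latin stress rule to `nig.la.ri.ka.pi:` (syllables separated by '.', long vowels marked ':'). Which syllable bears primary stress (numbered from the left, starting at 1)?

3

Classical Latin: stress the penult if heavy (long vowel or closed), else the antepenult.
Weights: 3 ri L, 4 ka L, 5 pi: H.
The penult (syllable 4, ka) is light, so stress falls on the antepenult (syllable 3, ri).
Stress on syllable 3: nig.la.ˈri.ka.pi:.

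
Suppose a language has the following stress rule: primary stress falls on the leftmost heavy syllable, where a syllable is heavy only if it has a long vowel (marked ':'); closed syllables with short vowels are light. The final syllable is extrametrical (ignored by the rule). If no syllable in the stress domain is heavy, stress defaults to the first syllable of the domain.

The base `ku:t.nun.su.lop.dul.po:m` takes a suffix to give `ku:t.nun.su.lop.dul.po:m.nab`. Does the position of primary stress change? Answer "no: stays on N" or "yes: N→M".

Base `ku:t.nun.su.lop.dul.po:m` (6 syllables):
  The final syllable (6, po:m) is extrametrical; the stress domain is syllables 1–5.
  Weights: 1 ku:t H, 2 nun L, 3 su L, 4 lop L, 5 dul L.
  Heavy syllables in the domain: 1. The leftmost is syllable 1 (ku:t).
  → primary stress on syllable 1.
Suffixed `ku:t.nun.su.lop.dul.po:m.nab` (7 syllables):
  The final syllable (7, nab) is extrametrical; the stress domain is syllables 1–6.
  Weights: 1 ku:t H, 2 nun L, 3 su L, 4 lop L, 5 dul L, 6 po:m H.
  Heavy syllables in the domain: 1, 6. The leftmost is syllable 1 (ku:t).
  → primary stress on syllable 1.

no: stays on 1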